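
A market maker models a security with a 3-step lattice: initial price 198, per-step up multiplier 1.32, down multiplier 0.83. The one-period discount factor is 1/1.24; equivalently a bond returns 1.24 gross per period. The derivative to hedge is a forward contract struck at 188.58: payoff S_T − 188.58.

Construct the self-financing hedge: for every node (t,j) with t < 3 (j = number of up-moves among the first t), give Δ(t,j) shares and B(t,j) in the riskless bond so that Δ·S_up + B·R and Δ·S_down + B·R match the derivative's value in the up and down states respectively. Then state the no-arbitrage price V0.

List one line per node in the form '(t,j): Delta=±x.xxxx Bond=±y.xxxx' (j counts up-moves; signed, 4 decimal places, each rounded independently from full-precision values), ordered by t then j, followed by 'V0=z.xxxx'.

(0,0): Delta=1.0000 Bond=-98.9078
(1,0): Delta=1.0000 Bond=-122.6457
(1,1): Delta=1.0000 Bond=-122.6457
(2,0): Delta=1.0000 Bond=-152.0806
(2,1): Delta=1.0000 Bond=-152.0806
(2,2): Delta=1.0000 Bond=-152.0806
V0=99.0922

Risk-neutral probability p* = (R−d)/(u−d) = (1.24−0.83)/(1.32−0.83) = 0.8367.
Payoff layer (t=3): V(3,0)=-75.3662, V(3,1)=-8.5291, V(3,2)=97.7660, V(3,3)=266.8137
  t=2,j=0: stock 136.4022 → up 180.0509 (V=-8.5291), down 113.2138 (V=-75.3662). Price -15.6784; hedge Δ=1.0000, bond B=-152.0806.
  t=2,j=1: stock 216.9288 → up 286.3460 (V=97.7660), down 180.0509 (V=-8.5291). Price 64.8482; hedge Δ=1.0000, bond B=-152.0806.
  t=2,j=2: stock 344.9952 → up 455.3937 (V=266.8137), down 286.3460 (V=97.7660). Price 192.9146; hedge Δ=1.0000, bond B=-152.0806.
  t=1,j=0: stock 164.3400 → up 216.9288 (V=64.8482), down 136.4022 (V=-15.6784). Price 41.6943; hedge Δ=1.0000, bond B=-122.6457.
  t=1,j=1: stock 261.3600 → up 344.9952 (V=192.9146), down 216.9288 (V=64.8482). Price 138.7143; hedge Δ=1.0000, bond B=-122.6457.
  t=0,j=0: stock 198.0000 → up 261.3600 (V=138.7143), down 164.3400 (V=41.6943). Price 99.0922; hedge Δ=1.0000, bond B=-98.9078.
Check: Δ(0,0)·S0 + B(0,0) = 99.0922 = V0.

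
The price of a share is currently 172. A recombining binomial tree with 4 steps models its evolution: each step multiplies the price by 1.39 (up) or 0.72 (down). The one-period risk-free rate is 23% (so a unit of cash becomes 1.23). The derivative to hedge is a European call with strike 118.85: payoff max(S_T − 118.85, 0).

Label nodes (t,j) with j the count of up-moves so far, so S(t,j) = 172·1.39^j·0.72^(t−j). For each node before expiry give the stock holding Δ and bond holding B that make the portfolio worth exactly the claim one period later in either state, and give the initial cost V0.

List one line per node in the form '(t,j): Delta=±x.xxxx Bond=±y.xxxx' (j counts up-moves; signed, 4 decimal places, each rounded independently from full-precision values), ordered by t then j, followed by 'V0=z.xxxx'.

(0,0): Delta=0.9793 Bond=-47.7225
(1,0): Delta=0.8947 Bond=-48.2228
(1,1): Delta=0.9930 Bond=-61.9853
(2,0): Delta=0.5534 Bond=-28.8862
(2,1): Delta=0.9501 Bond=-68.8600
(2,2): Delta=1.0000 Bond=-78.5577
(3,0): Delta=0.0000 Bond=0.0000
(3,1): Delta=0.6434 Bond=-46.6766
(3,2): Delta=1.0000 Bond=-96.6260
(3,3): Delta=1.0000 Bond=-96.6260
V0=120.7144

Under the risk-neutral measure, an up-move has probability p* = (R−d)/(u−d) = 0.7612 and values discount at R = 1.23.
Terminal payoffs: V(4,0)=0.0000, V(4,1)=0.0000, V(4,2)=53.4253, V(4,3)=213.7371, V(4,4)=523.2278
Node (3,0) S=64.1987: V=(p*·0.0000+(1−p*)·0.0000)/1.23=0.0000; Δ=(0.0000−0.0000)/(89.2361−46.2230)=0.0000; B=V−Δ·S=0.0000
Node (3,1) S=123.9391: V=(p*·53.4253+(1−p*)·0.0000)/1.23=33.0626; Δ=(53.4253−0.0000)/(172.2753−89.2361)=0.6434; B=V−Δ·S=-46.6766
Node (3,2) S=239.2713: V=(p*·213.7371+(1−p*)·53.4253)/1.23=142.6452; Δ=(213.7371−53.4253)/(332.5871−172.2753)=1.0000; B=V−Δ·S=-96.6260
Node (3,3) S=461.9265: V=(p*·523.2278+(1−p*)·213.7371)/1.23=365.3005; Δ=(523.2278−213.7371)/(642.0778−332.5871)=1.0000; B=V−Δ·S=-96.6260
Node (2,0) S=89.1648: V=(p*·33.0626+(1−p*)·0.0000)/1.23=20.4610; Δ=(33.0626−0.0000)/(123.9391−64.1987)=0.5534; B=V−Δ·S=-28.8862
Node (2,1) S=172.1376: V=(p*·142.6452+(1−p*)·33.0626)/1.23=94.6961; Δ=(142.6452−33.0626)/(239.2713−123.9391)=0.9501; B=V−Δ·S=-68.8600
Node (2,2) S=332.3212: V=(p*·365.3005+(1−p*)·142.6452)/1.23=253.7635; Δ=(365.3005−142.6452)/(461.9265−239.2713)=1.0000; B=V−Δ·S=-78.5577
Node (1,0) S=123.8400: V=(p*·94.6961+(1−p*)·20.4610)/1.23=62.5759; Δ=(94.6961−20.4610)/(172.1376−89.1648)=0.8947; B=V−Δ·S=-48.2228
Node (1,1) S=239.0800: V=(p*·253.7635+(1−p*)·94.6961)/1.23=175.4286; Δ=(253.7635−94.6961)/(332.3212−172.1376)=0.9930; B=V−Δ·S=-61.9853
Node (0,0) S=172.0000: V=(p*·175.4286+(1−p*)·62.5759)/1.23=120.7144; Δ=(175.4286−62.5759)/(239.0800−123.8400)=0.9793; B=V−Δ·S=-47.7225
Each (Δ,B) replicates both successor values, so the strategy is self-financing and V0 is arbitrage-free.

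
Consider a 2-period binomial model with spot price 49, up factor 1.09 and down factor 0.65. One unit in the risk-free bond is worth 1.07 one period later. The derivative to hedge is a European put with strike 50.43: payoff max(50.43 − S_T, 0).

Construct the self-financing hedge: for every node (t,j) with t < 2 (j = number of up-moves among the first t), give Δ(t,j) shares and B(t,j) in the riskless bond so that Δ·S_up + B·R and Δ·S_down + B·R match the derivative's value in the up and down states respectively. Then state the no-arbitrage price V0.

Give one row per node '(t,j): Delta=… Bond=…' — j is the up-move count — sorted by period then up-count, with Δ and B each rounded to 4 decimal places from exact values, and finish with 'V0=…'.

(0,0): Delta=-0.6778 Bond=34.4567
(1,0): Delta=-1.0000 Bond=47.1308
(1,1): Delta=-0.6686 Bond=36.3800
V0=1.2446

Since d<R<u, set p* = (R−d)/(u−d) = 0.9545; price each node as the discounted p*-expectation of its children.
Terminal values V(2,·): V(2,0)=29.7275, V(2,1)=15.7135, V(2,2)=0.0000
  t=1,j=0: stock 31.8500 → up 34.7165 (V=15.7135), down 20.7025 (V=29.7275). Price 15.2808; hedge Δ=-1.0000, bond B=47.1308.
  t=1,j=1: stock 53.4100 → up 58.2169 (V=0.0000), down 34.7165 (V=15.7135). Price 0.6675; hedge Δ=-0.6686, bond B=36.3800.
  t=0,j=0: stock 49.0000 → up 53.4100 (V=0.6675), down 31.8500 (V=15.2808). Price 1.2446; hedge Δ=-0.6778, bond B=34.4567.
Root portfolio cost Δ·49+B reproduces V0=1.2446.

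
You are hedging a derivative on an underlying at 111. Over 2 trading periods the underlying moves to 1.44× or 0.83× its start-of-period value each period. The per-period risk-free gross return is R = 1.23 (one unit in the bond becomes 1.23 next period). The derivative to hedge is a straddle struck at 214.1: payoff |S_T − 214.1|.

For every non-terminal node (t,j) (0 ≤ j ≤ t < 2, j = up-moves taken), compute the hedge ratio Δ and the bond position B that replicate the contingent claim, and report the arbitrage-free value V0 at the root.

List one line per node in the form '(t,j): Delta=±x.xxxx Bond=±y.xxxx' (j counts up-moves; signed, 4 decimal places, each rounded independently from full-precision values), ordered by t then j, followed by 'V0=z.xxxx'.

(0,0): Delta=-0.7469 Bond=122.5622
(1,0): Delta=-1.0000 Bond=174.0650
(1,1): Delta=-0.6704 Bond=138.5119
V0=39.6508

Since d<R<u, set p* = (R−d)/(u−d) = 0.6557; price each node as the discounted p*-expectation of its children.
Terminal values V(2,·): V(2,0)=137.6321, V(2,1)=81.4328, V(2,2)=16.0696
Node (1,0) S=92.1300: V=(p*·81.4328+(1−p*)·137.6321)/1.23=81.9350; Δ=(81.4328−137.6321)/(132.6672−76.4679)=-1.0000; B=V−Δ·S=174.0650
Node (1,1) S=159.8400: V=(p*·16.0696+(1−p*)·81.4328)/1.23=31.3591; Δ=(16.0696−81.4328)/(230.1696−132.6672)=-0.6704; B=V−Δ·S=138.5119
Node (0,0) S=111.0000: V=(p*·31.3591+(1−p*)·81.9350)/1.23=39.6508; Δ=(31.3591−81.9350)/(159.8400−92.1300)=-0.7469; B=V−Δ·S=122.5622
Self-financing check: at every node Δ·S+B equals the discounted successor values.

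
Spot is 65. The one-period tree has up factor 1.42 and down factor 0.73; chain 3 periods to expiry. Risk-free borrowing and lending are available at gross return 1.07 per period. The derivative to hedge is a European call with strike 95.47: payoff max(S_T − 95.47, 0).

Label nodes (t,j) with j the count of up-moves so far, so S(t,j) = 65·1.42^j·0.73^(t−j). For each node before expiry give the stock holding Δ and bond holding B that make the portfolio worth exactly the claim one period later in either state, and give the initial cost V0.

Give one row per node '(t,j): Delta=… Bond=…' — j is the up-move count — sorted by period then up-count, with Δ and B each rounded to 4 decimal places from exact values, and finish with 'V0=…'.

Since d<R<u, set p* = (R−d)/(u−d) = 0.4928; price each node as the discounted p*-expectation of its children.
Terminal payoffs: V(3,0)=0.0000, V(3,1)=0.0000, V(3,2)=0.2082, V(3,3)=90.6437
Node (2,0) S=34.6385: V=(p*·0.0000+(1−p*)·0.0000)/1.07=0.0000; Δ=(0.0000−0.0000)/(49.1867−25.2861)=0.0000; B=V−Δ·S=0.0000
Node (2,1) S=67.3790: V=(p*·0.2082+(1−p*)·0.0000)/1.07=0.0959; Δ=(0.2082−0.0000)/(95.6782−49.1867)=0.0045; B=V−Δ·S=-0.2058
Node (2,2) S=131.0660: V=(p*·90.6437+(1−p*)·0.2082)/1.07=41.8417; Δ=(90.6437−0.2082)/(186.1137−95.6782)=1.0000; B=V−Δ·S=-89.2243
Node (1,0) S=47.4500: V=(p*·0.0959+(1−p*)·0.0000)/1.07=0.0442; Δ=(0.0959−0.0000)/(67.3790−34.6385)=0.0029; B=V−Δ·S=-0.0948
Node (1,1) S=92.3000: V=(p*·41.8417+(1−p*)·0.0959)/1.07=19.3143; Δ=(41.8417−0.0959)/(131.0660−67.3790)=0.6555; B=V−Δ·S=-41.1869
Node (0,0) S=65.0000: V=(p*·19.3143+(1−p*)·0.0442)/1.07=8.9155; Δ=(19.3143−0.0442)/(92.3000−47.4500)=0.4297; B=V−Δ·S=-19.0122
Check: Δ(0,0)·S0 + B(0,0) = 8.9155 = V0.

(0,0): Delta=0.4297 Bond=-19.0122
(1,0): Delta=0.0029 Bond=-0.0948
(1,1): Delta=0.6555 Bond=-41.1869
(2,0): Delta=0.0000 Bond=0.0000
(2,1): Delta=0.0045 Bond=-0.2058
(2,2): Delta=1.0000 Bond=-89.2243
V0=8.9155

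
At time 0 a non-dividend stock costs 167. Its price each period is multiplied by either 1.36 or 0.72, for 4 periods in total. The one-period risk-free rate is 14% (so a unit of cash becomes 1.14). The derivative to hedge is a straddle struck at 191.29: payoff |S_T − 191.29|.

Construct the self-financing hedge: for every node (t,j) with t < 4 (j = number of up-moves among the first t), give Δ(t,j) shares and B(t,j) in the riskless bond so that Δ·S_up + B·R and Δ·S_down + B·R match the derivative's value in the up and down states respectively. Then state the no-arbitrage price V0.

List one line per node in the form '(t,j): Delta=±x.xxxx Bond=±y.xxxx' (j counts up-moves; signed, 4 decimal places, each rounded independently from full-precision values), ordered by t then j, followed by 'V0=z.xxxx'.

(0,0): Delta=0.5833 Bond=-16.5332
(1,0): Delta=-0.0426 Bond=56.4063
(1,1): Delta=0.7569 Bond=-58.2667
(2,0): Delta=-1.0000 Bond=147.1914
(2,1): Delta=0.2229 Bond=20.8856
(2,2): Delta=0.9049 Bond=-112.1576
(3,0): Delta=-1.0000 Bond=167.7982
(3,1): Delta=-1.0000 Bond=167.7982
(3,2): Delta=0.5621 Bond=-51.6131
(3,3): Delta=1.0000 Bond=-167.7982
V0=80.8789

Since d<R<u, set p* = (R−d)/(u−d) = 0.6562; price each node as the discounted p*-expectation of its children.
Payoff layer (t=4): V(4,0)=146.4107, V(4,1)=106.5179, V(4,2)=31.1649, V(4,3)=111.1684, V(4,4)=380.0204
  t=3,j=0: stock 62.3324 → up 84.7721 (V=106.5179), down 44.8793 (V=146.4107). Price 105.4658; hedge Δ=-1.0000, bond B=167.7982.
  t=3,j=1: stock 117.7390 → up 160.1251 (V=31.1649), down 84.7721 (V=106.5179). Price 50.0592; hedge Δ=-1.0000, bond B=167.7982.
  t=3,j=2: stock 222.3959 → up 302.4584 (V=111.1684), down 160.1251 (V=31.1649). Price 73.3923; hedge Δ=0.5621, bond B=-51.6131.
  t=3,j=3: stock 420.0812 → up 571.3104 (V=380.0204), down 302.4584 (V=111.1684). Price 252.2829; hedge Δ=1.0000, bond B=-167.7982.
  t=2,j=0: stock 86.5728 → up 117.7390 (V=50.0592), down 62.3324 (V=105.4658). Price 60.6186; hedge Δ=-1.0000, bond B=147.1914.
  t=2,j=1: stock 163.5264 → up 222.3959 (V=73.3923), down 117.7390 (V=50.0592). Price 57.3435; hedge Δ=0.2229, bond B=20.8856.
  t=2,j=2: stock 308.8832 → up 420.0812 (V=252.2829), down 222.3959 (V=73.3923). Price 167.3590; hedge Δ=0.9049, bond B=-112.1576.
  t=1,j=0: stock 120.2400 → up 163.5264 (V=57.3435), down 86.5728 (V=60.6186). Price 51.2889; hedge Δ=-0.0426, bond B=56.4063.
  t=1,j=1: stock 227.1200 → up 308.8832 (V=167.3590), down 163.5264 (V=57.3435). Price 113.6326; hedge Δ=0.7569, bond B=-58.2667.
  t=0,j=0: stock 167.0000 → up 227.1200 (V=113.6326), down 120.2400 (V=51.2889). Price 80.8789; hedge Δ=0.5833, bond B=-16.5332.
Self-financing check: at every node Δ·S+B equals the discounted successor values.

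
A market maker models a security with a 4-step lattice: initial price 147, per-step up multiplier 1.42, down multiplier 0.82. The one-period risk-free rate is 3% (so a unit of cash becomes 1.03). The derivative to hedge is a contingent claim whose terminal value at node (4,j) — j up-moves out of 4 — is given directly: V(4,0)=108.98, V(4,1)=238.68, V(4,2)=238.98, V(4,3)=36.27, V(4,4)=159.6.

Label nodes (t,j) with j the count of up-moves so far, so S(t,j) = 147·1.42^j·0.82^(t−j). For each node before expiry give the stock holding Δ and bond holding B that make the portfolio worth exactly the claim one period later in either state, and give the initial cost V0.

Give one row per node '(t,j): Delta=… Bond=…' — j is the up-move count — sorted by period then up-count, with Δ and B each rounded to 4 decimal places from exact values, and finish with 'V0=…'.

(0,0): Delta=-0.0766 Bond=181.7347
(1,0): Delta=0.3923 Bond=130.6621
(1,1): Delta=-0.5795 Bond=292.1612
(2,0): Delta=1.3818 Bond=36.7751
(2,1): Delta=-0.6689 Bond=316.2234
(2,2): Delta=-0.4837 Bond=272.5164
(3,0): Delta=2.6670 Bond=-66.2880
(3,1): Delta=0.0036 Bond=231.3301
(3,2): Delta=-1.3900 Bond=500.9874
(3,3): Delta=0.4884 Bond=-128.4282
V0=170.4745

The replicating-portfolio and risk-neutral prices coincide; use p* = (1.03−0.82)/(1.42−0.82) = 0.3500 for the latter.
Terminal values V(4,·): V(4,0)=108.9800, V(4,1)=238.6800, V(4,2)=238.9800, V(4,3)=36.2700, V(4,4)=159.6000
  t=3,j=0: stock 81.0511 → up 115.0926 (V=238.6800), down 66.4619 (V=108.9800). Price 149.8786; hedge Δ=2.6670, bond B=-66.2880.
  t=3,j=1: stock 140.3568 → up 199.3066 (V=238.9800), down 115.0926 (V=238.6800). Price 231.8301; hedge Δ=0.0036, bond B=231.3301.
  t=3,j=2: stock 243.0569 → up 345.1407 (V=36.2700), down 199.3066 (V=238.9800). Price 163.1374; hedge Δ=-1.3900, bond B=500.9874.
  t=3,j=3: stock 420.9033 → up 597.6827 (V=159.6000), down 345.1407 (V=36.2700). Price 77.1218; hedge Δ=0.4884, bond B=-128.4282.
  t=2,j=0: stock 98.8428 → up 140.3568 (V=231.8301), down 81.0511 (V=149.8786). Price 173.3608; hedge Δ=1.3818, bond B=36.7751.
  t=2,j=1: stock 171.1668 → up 243.0569 (V=163.1374), down 140.3568 (V=231.8301). Price 201.7356; hedge Δ=-0.6689, bond B=316.2234.
  t=2,j=2: stock 296.4108 → up 420.9033 (V=77.1218), down 243.0569 (V=163.1374). Price 129.1572; hedge Δ=-0.4837, bond B=272.5164.
  t=1,j=0: stock 120.5400 → up 171.1668 (V=201.7356), down 98.8428 (V=173.3608). Price 177.9534; hedge Δ=0.3923, bond B=130.6621.
  t=1,j=1: stock 208.7400 → up 296.4108 (V=129.1572), down 171.1668 (V=201.7356). Price 171.1972; hedge Δ=-0.5795, bond B=292.1612.
  t=0,j=0: stock 147.0000 → up 208.7400 (V=171.1972), down 120.5400 (V=177.9534). Price 170.4745; hedge Δ=-0.0766, bond B=181.7347.
Self-financing check: at every node Δ·S+B equals the discounted successor values.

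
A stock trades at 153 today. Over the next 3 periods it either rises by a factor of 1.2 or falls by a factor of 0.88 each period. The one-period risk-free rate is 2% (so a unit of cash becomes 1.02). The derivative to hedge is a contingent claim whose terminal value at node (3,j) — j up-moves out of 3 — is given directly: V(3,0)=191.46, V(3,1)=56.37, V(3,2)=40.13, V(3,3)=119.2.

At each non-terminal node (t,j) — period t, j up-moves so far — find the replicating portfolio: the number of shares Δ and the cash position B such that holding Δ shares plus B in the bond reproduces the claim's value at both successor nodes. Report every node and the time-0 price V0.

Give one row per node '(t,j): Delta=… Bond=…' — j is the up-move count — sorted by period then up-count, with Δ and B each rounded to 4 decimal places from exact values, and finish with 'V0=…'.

(0,0): Delta=-0.6989 Bond=182.7260
(1,0): Delta=-1.8908 Bond=346.8514
(1,1): Delta=0.4248 Bond=-19.9393
(2,0): Delta=-3.5630 Bond=551.9191
(2,1): Delta=-0.3141 Bond=99.0490
(2,2): Delta=1.1215 Bond=-173.8358
V0=75.7901

The replicating-portfolio and risk-neutral prices coincide; use p* = (1.02−0.88)/(1.2−0.88) = 0.4375 for the latter.
Terminal values V(3,·): V(3,0)=191.4600, V(3,1)=56.3700, V(3,2)=40.1300, V(3,3)=119.2000
Node (2,0) S=118.4832: V=(p*·56.3700+(1−p*)·191.4600)/1.02=129.7629; Δ=(56.3700−191.4600)/(142.1798−104.2652)=-3.5630; B=V−Δ·S=551.9191
Node (2,1) S=161.5680: V=(p*·40.1300+(1−p*)·56.3700)/1.02=48.2990; Δ=(40.1300−56.3700)/(193.8816−142.1798)=-0.3141; B=V−Δ·S=99.0490
Node (2,2) S=220.3200: V=(p*·119.2000+(1−p*)·40.1300)/1.02=73.2580; Δ=(119.2000−40.1300)/(264.3840−193.8816)=1.1215; B=V−Δ·S=-173.8358
Node (1,0) S=134.6400: V=(p*·48.2990+(1−p*)·129.7629)/1.02=92.2769; Δ=(48.2990−129.7629)/(161.5680−118.4832)=-1.8908; B=V−Δ·S=346.8514
Node (1,1) S=183.6000: V=(p*·73.2580+(1−p*)·48.2990)/1.02=58.0574; Δ=(73.2580−48.2990)/(220.3200−161.5680)=0.4248; B=V−Δ·S=-19.9393
Node (0,0) S=153.0000: V=(p*·58.0574+(1−p*)·92.2769)/1.02=75.7901; Δ=(58.0574−92.2769)/(183.6000−134.6400)=-0.6989; B=V−Δ·S=182.7260
The time-0 hedge costs 75.7901, which is the no-arbitrage price.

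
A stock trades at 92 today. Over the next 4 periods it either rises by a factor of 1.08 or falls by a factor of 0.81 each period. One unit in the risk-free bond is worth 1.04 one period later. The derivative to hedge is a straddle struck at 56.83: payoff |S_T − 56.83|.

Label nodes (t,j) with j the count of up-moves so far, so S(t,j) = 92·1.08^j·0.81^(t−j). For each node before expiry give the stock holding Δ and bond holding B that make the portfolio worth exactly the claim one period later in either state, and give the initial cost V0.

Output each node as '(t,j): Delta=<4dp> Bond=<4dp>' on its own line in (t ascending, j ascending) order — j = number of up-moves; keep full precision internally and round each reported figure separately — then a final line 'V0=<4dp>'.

(0,0): Delta=0.9808 Bond=-46.7184
(1,0): Delta=0.8800 Bond=-41.0770
(1,1): Delta=0.9939 Bond=-49.8932
(2,0): Delta=0.3645 Bond=-11.6077
(2,1): Delta=0.9472 Bond=-48.1309
(2,2): Delta=1.0000 Bond=-52.5425
(3,0): Delta=-1.0000 Bond=54.6442
(3,1): Delta=0.5425 Bond=-23.6748
(3,2): Delta=1.0000 Bond=-54.6442
(3,3): Delta=1.0000 Bond=-54.6442
V0=43.5119

No-arbitrage ⇒ martingale measure with p* = (R−d)/(u−d) = 0.8519.
Payoff layer (t=4): V(4,0)=17.2270, V(4,1)=4.0260, V(4,2)=13.5753, V(4,3)=37.0437, V(4,4)=68.3350
Node (3,0) S=48.8926: V=(p*·4.0260+(1−p*)·17.2270)/1.04=5.7517; Δ=(4.0260−17.2270)/(52.8040−39.6030)=-1.0000; B=V−Δ·S=54.6442
Node (3,1) S=65.1901: V=(p*·13.5753+(1−p*)·4.0260)/1.04=11.6929; Δ=(13.5753−4.0260)/(70.4053−52.8040)=0.5425; B=V−Δ·S=-23.6748
Node (3,2) S=86.9201: V=(p*·37.0437+(1−p*)·13.5753)/1.04=32.2759; Δ=(37.0437−13.5753)/(93.8737−70.4053)=1.0000; B=V−Δ·S=-54.6442
Node (3,3) S=115.8935: V=(p*·68.3350+(1−p*)·37.0437)/1.04=61.2493; Δ=(68.3350−37.0437)/(125.1650−93.8737)=1.0000; B=V−Δ·S=-54.6442
Node (2,0) S=60.3612: V=(p*·11.6929+(1−p*)·5.7517)/1.04=10.3968; Δ=(11.6929−5.7517)/(65.1901−48.8926)=0.3645; B=V−Δ·S=-11.6077
Node (2,1) S=80.4816: V=(p*·32.2759+(1−p*)·11.6929)/1.04=28.1025; Δ=(32.2759−11.6929)/(86.9201−65.1901)=0.9472; B=V−Δ·S=-48.1309
Node (2,2) S=107.3088: V=(p*·61.2493+(1−p*)·32.2759)/1.04=54.7663; Δ=(61.2493−32.2759)/(115.8935−86.9201)=1.0000; B=V−Δ·S=-52.5425
Node (1,0) S=74.5200: V=(p*·28.1025+(1−p*)·10.3968)/1.04=24.4994; Δ=(28.1025−10.3968)/(80.4816−60.3612)=0.8800; B=V−Δ·S=-41.0770
Node (1,1) S=99.3600: V=(p*·54.7663+(1−p*)·28.1025)/1.04=48.8616; Δ=(54.7663−28.1025)/(107.3088−80.4816)=0.9939; B=V−Δ·S=-49.8932
Node (0,0) S=92.0000: V=(p*·48.8616+(1−p*)·24.4994)/1.04=43.5119; Δ=(48.8616−24.4994)/(99.3600−74.5200)=0.9808; B=V−Δ·S=-46.7184
Root portfolio cost Δ·92+B reproduces V0=43.5119.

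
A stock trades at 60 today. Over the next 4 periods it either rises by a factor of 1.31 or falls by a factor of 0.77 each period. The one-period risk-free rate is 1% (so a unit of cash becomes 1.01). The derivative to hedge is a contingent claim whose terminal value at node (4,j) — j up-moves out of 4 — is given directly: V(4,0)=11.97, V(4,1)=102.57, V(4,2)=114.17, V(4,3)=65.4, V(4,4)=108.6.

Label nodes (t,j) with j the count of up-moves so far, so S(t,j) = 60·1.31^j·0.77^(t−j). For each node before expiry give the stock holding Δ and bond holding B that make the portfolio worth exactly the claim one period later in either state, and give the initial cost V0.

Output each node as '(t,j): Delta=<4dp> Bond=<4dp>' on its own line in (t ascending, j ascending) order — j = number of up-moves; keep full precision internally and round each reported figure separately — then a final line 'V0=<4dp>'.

(0,0): Delta=0.2410 Bond=73.1487
(1,0): Delta=0.9453 Bond=41.3411
(1,1): Delta=-0.2765 Bond=114.5539
(2,0): Delta=2.8599 Bond=-26.3566
(2,1): Delta=-0.4614 Bond=126.8934
(2,2): Delta=-0.1406 Bond=101.7070
(3,0): Delta=6.1251 Bond=-116.0583
(3,1): Delta=0.4610 Bond=85.1775
(3,2): Delta=-1.1391 Bond=181.8935
(3,3): Delta=0.5931 Bond=3.7624
V0=87.6091

Since d<R<u, set p* = (R−d)/(u−d) = 0.4444; price each node as the discounted p*-expectation of its children.
Terminal values V(4,·): V(4,0)=11.9700, V(4,1)=102.5700, V(4,2)=114.1700, V(4,3)=65.4000, V(4,4)=108.6000
  t=3,j=0: stock 27.3920 → up 35.8835 (V=102.5700), down 21.0918 (V=11.9700). Price 51.7195; hedge Δ=6.1251, bond B=-116.0583.
  t=3,j=1: stock 46.6019 → up 61.0485 (V=114.1700), down 35.8835 (V=102.5700). Price 106.6590; hedge Δ=0.4610, bond B=85.1775.
  t=3,j=2: stock 79.2838 → up 103.8618 (V=65.4000), down 61.0485 (V=114.1700). Price 91.5787; hedge Δ=-1.1391, bond B=181.8935.
  t=3,j=3: stock 134.8855 → up 176.7000 (V=108.6000), down 103.8618 (V=65.4000). Price 83.7624; hedge Δ=0.5931, bond B=3.7624.
  t=2,j=0: stock 35.5740 → up 46.6019 (V=106.6590), down 27.3920 (V=51.7195). Price 75.3832; hedge Δ=2.8599, bond B=-26.3566.
  t=2,j=1: stock 60.5220 → up 79.2838 (V=91.5787), down 46.6019 (V=106.6590). Price 98.9669; hedge Δ=-0.4614, bond B=126.8934.
  t=2,j=2: stock 102.9660 → up 134.8855 (V=83.7624), down 79.2838 (V=91.5787). Price 87.2324; hedge Δ=-0.1406, bond B=101.7070.
  t=1,j=0: stock 46.2000 → up 60.5220 (V=98.9669), down 35.5740 (V=75.3832). Price 85.0147; hedge Δ=0.9453, bond B=41.3411.
  t=1,j=1: stock 78.6000 → up 102.9660 (V=87.2324), down 60.5220 (V=98.9669). Price 92.8234; hedge Δ=-0.2765, bond B=114.5539.
  t=0,j=0: stock 60.0000 → up 78.6000 (V=92.8234), down 46.2000 (V=85.0147). Price 87.6091; hedge Δ=0.2410, bond B=73.1487.
Each (Δ,B) replicates both successor values, so the strategy is self-financing and V0 is arbitrage-free.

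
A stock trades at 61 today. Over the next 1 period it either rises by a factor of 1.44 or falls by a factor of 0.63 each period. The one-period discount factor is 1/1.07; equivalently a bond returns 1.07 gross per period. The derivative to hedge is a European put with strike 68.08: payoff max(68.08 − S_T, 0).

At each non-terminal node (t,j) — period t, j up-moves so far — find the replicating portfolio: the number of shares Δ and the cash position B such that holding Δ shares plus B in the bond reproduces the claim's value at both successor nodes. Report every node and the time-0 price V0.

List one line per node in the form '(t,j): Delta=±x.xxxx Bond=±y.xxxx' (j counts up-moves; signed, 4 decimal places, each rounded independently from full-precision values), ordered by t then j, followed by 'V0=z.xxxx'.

(0,0): Delta=-0.6001 Bond=49.2627
V0=12.6578

No-arbitrage ⇒ martingale measure with p* = (R−d)/(u−d) = 0.5432.
Payoff layer (t=1): V(1,0)=29.6500, V(1,1)=0.0000
  t=0,j=0: stock 61.0000 → up 87.8400 (V=0.0000), down 38.4300 (V=29.6500). Price 12.6578; hedge Δ=-0.6001, bond B=49.2627.
Check: Δ(0,0)·S0 + B(0,0) = 12.6578 = V0.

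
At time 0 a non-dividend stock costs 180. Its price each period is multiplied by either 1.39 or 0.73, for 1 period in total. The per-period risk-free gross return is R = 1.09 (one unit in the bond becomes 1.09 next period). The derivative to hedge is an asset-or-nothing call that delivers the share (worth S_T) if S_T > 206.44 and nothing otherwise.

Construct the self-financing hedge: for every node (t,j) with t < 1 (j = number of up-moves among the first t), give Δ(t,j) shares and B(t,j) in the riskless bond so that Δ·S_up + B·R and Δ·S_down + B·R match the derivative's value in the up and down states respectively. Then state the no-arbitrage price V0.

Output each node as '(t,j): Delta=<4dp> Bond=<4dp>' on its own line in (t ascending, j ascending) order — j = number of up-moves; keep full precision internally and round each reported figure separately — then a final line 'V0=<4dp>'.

(0,0): Delta=2.1061 Bond=-253.8866
V0=125.2043

Under the risk-neutral measure, an up-move has probability p* = (R−d)/(u−d) = 0.5455 and values discount at R = 1.09.
Payoff layer (t=1): V(1,0)=0.0000, V(1,1)=250.2000
Node (0,0) S=180.0000: V=(p*·250.2000+(1−p*)·0.0000)/1.09=125.2043; Δ=(250.2000−0.0000)/(250.2000−131.4000)=2.1061; B=V−Δ·S=-253.8866
The time-0 hedge costs 125.2043, which is the no-arbitrage price.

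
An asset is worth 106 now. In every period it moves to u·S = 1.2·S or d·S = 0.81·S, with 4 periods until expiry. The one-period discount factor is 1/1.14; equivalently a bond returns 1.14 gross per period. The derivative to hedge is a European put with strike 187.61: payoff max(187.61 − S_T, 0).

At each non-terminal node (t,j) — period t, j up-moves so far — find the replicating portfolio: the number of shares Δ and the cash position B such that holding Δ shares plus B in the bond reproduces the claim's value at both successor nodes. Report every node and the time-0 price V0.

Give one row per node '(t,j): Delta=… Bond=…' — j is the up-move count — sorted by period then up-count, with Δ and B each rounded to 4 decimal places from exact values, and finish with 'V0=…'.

Under the risk-neutral measure, an up-move has probability p* = (R−d)/(u−d) = 0.8462 and values discount at R = 1.14.
Terminal values V(4,·): V(4,0)=141.9805, V(4,1)=120.0107, V(4,2)=87.4629, V(4,3)=39.2439, V(4,4)=0.0000
Node (3,0) S=56.3327: V=(p*·120.0107+(1−p*)·141.9805)/1.14=108.2374; Δ=(120.0107−141.9805)/(67.5993−45.6295)=-1.0000; B=V−Δ·S=164.5702
Node (3,1) S=83.4559: V=(p*·87.4629+(1−p*)·120.0107)/1.14=81.1143; Δ=(87.4629−120.0107)/(100.1471−67.5993)=-1.0000; B=V−Δ·S=164.5702
Node (3,2) S=123.6384: V=(p*·39.2439+(1−p*)·87.4629)/1.14=40.9318; Δ=(39.2439−87.4629)/(148.3661−100.1471)=-1.0000; B=V−Δ·S=164.5702
Node (3,3) S=183.1680: V=(p*·0.0000+(1−p*)·39.2439)/1.14=5.2961; Δ=(0.0000−39.2439)/(219.8016−148.3661)=-0.5494; B=V−Δ·S=105.9215
Node (2,0) S=69.5466: V=(p*·81.1143+(1−p*)·108.2374)/1.14=74.8132; Δ=(81.1143−108.2374)/(83.4559−56.3327)=-1.0000; B=V−Δ·S=144.3598
Node (2,1) S=103.0320: V=(p*·40.9318+(1−p*)·81.1143)/1.14=41.3278; Δ=(40.9318−81.1143)/(123.6384−83.4559)=-1.0000; B=V−Δ·S=144.3598
Node (2,2) S=152.6400: V=(p*·5.2961+(1−p*)·40.9318)/1.14=9.4548; Δ=(5.2961−40.9318)/(183.1680−123.6384)=-0.5986; B=V−Δ·S=100.8284
Node (1,0) S=85.8600: V=(p*·41.3278+(1−p*)·74.8132)/1.14=40.7714; Δ=(41.3278−74.8132)/(103.0320−69.5466)=-1.0000; B=V−Δ·S=126.6314
Node (1,1) S=127.2000: V=(p*·9.4548+(1−p*)·41.3278)/1.14=12.5950; Δ=(9.4548−41.3278)/(152.6400−103.0320)=-0.6425; B=V−Δ·S=94.3207
Node (0,0) S=106.0000: V=(p*·12.5950+(1−p*)·40.7714)/1.14=14.8508; Δ=(12.5950−40.7714)/(127.2000−85.8600)=-0.6816; B=V−Δ·S=87.0978
Self-financing check: at every node Δ·S+B equals the discounted successor values.

(0,0): Delta=-0.6816 Bond=87.0978
(1,0): Delta=-1.0000 Bond=126.6314
(1,1): Delta=-0.6425 Bond=94.3207
(2,0): Delta=-1.0000 Bond=144.3598
(2,1): Delta=-1.0000 Bond=144.3598
(2,2): Delta=-0.5986 Bond=100.8284
(3,0): Delta=-1.0000 Bond=164.5702
(3,1): Delta=-1.0000 Bond=164.5702
(3,2): Delta=-1.0000 Bond=164.5702
(3,3): Delta=-0.5494 Bond=105.9215
V0=14.8508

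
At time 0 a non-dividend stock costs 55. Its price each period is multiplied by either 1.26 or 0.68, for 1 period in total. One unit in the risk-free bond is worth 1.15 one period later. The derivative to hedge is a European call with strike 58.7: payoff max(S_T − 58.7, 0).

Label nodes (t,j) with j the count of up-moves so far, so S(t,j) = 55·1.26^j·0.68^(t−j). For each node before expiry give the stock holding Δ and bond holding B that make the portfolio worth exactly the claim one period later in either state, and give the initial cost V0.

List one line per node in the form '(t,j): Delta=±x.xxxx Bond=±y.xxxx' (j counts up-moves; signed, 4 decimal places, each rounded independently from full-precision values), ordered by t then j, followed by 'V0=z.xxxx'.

No-arbitrage ⇒ martingale measure with p* = (R−d)/(u−d) = 0.8103.
Terminal payoffs: V(1,0)=0.0000, V(1,1)=10.6000
  t=0,j=0: stock 55.0000 → up 69.3000 (V=10.6000), down 37.4000 (V=0.0000). Price 7.4693; hedge Δ=0.3323, bond B=-10.8066.
Root portfolio cost Δ·55+B reproduces V0=7.4693.

(0,0): Delta=0.3323 Bond=-10.8066
V0=7.4693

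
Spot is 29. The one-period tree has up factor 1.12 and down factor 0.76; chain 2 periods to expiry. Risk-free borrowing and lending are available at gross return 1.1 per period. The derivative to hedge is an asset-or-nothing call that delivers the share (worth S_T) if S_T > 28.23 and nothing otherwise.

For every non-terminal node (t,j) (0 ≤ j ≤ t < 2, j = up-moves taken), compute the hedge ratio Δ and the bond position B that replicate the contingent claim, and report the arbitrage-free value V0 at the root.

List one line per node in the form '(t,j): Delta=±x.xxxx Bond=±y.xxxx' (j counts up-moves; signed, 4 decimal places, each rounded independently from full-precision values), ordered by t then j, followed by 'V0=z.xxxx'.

(0,0): Delta=2.9917 Bond=-59.9427
(1,0): Delta=0.0000 Bond=0.0000
(1,1): Delta=3.1111 Bond=-69.8156
V0=26.8165

Under the risk-neutral measure, an up-move has probability p* = (R−d)/(u−d) = 0.9444 and values discount at R = 1.1.
Payoff layer (t=2): V(2,0)=0.0000, V(2,1)=0.0000, V(2,2)=36.3776
  t=1,j=0: stock 22.0400 → up 24.6848 (V=0.0000), down 16.7504 (V=0.0000). Price 0.0000; hedge Δ=0.0000, bond B=0.0000.
  t=1,j=1: stock 32.4800 → up 36.3776 (V=36.3776), down 24.6848 (V=0.0000). Price 31.2333; hedge Δ=3.1111, bond B=-69.8156.
  t=0,j=0: stock 29.0000 → up 32.4800 (V=31.2333), down 22.0400 (V=0.0000). Price 26.8165; hedge Δ=2.9917, bond B=-59.9427.
Root portfolio cost Δ·29+B reproduces V0=26.8165.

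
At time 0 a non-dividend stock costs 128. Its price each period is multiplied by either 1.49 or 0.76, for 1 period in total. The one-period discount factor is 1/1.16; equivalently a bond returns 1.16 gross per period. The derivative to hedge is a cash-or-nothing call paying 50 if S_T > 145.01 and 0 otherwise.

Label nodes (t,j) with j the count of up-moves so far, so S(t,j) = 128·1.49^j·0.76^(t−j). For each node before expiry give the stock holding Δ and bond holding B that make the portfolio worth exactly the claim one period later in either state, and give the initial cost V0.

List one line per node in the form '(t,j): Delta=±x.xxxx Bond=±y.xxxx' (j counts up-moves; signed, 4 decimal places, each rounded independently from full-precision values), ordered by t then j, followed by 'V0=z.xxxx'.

(0,0): Delta=0.5351 Bond=-44.8748
V0=23.6183

Since d<R<u, set p* = (R−d)/(u−d) = 0.5479; price each node as the discounted p*-expectation of its children.
Terminal payoffs: V(1,0)=0.0000, V(1,1)=50.0000
(0,0): S=128.0000. Δ = (V_up−V_dn)/(S_up−S_dn) = (50.0000−0.0000)/(190.7200−97.2800) = 0.5351. V = [p*·50.0000 + (1−p*)·0.0000]/1.16 = 23.6183. B = V − Δ·S = -44.8748.
Self-financing check: at every node Δ·S+B equals the discounted successor values.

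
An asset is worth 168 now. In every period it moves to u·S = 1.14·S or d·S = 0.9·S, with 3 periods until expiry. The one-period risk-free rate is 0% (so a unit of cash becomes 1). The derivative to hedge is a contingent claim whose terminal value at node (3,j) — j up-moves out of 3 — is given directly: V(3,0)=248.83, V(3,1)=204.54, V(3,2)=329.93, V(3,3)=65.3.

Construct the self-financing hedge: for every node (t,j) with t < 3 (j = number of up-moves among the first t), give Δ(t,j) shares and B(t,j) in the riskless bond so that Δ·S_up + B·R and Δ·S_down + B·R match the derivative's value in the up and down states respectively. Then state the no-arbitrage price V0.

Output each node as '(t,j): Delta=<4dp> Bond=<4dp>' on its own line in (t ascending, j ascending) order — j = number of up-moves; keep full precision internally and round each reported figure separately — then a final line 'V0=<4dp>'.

Risk-neutral probability p* = (R−d)/(u−d) = (1−0.9)/(1.14−0.9) = 0.4167.
Terminal payoffs: V(3,0)=248.8300, V(3,1)=204.5400, V(3,2)=329.9300, V(3,3)=65.3000
  t=2,j=0: stock 136.0800 → up 155.1312 (V=204.5400), down 122.4720 (V=248.8300). Price 230.3758; hedge Δ=-1.3561, bond B=414.9175.
  t=2,j=1: stock 172.3680 → up 196.4995 (V=329.9300), down 155.1312 (V=204.5400). Price 256.7858; hedge Δ=3.0311, bond B=-265.6725.
  t=2,j=2: stock 218.3328 → up 248.8994 (V=65.3000), down 196.4995 (V=329.9300). Price 219.6675; hedge Δ=-5.0502, bond B=1322.2925.
  t=1,j=0: stock 151.2000 → up 172.3680 (V=256.7858), down 136.0800 (V=230.3758). Price 241.3800; hedge Δ=0.7278, bond B=131.3383.
  t=1,j=1: stock 191.5200 → up 218.3328 (V=219.6675), down 172.3680 (V=256.7858). Price 241.3199; hedge Δ=-0.8075, bond B=395.9796.
  t=0,j=0: stock 168.0000 → up 191.5200 (V=241.3199), down 151.2000 (V=241.3800). Price 241.3549; hedge Δ=-0.0015, bond B=241.6055.
Root portfolio cost Δ·168+B reproduces V0=241.3549.

(0,0): Delta=-0.0015 Bond=241.6055
(1,0): Delta=0.7278 Bond=131.3383
(1,1): Delta=-0.8075 Bond=395.9796
(2,0): Delta=-1.3561 Bond=414.9175
(2,1): Delta=3.0311 Bond=-265.6725
(2,2): Delta=-5.0502 Bond=1322.2925
V0=241.3549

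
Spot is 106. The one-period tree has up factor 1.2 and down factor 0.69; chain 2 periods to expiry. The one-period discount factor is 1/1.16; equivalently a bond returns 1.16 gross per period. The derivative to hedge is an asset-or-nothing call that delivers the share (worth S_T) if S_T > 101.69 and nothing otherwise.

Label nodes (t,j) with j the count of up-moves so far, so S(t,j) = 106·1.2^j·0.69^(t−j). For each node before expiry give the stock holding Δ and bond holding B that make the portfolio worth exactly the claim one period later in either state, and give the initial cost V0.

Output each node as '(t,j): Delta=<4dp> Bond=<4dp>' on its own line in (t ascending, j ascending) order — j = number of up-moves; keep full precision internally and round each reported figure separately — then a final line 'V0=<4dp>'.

No-arbitrage ⇒ martingale measure with p* = (R−d)/(u−d) = 0.9216.
Terminal values V(2,·): V(2,0)=0.0000, V(2,1)=0.0000, V(2,2)=152.6400
  t=1,j=0: stock 73.1400 → up 87.7680 (V=0.0000), down 50.4666 (V=0.0000). Price 0.0000; hedge Δ=0.0000, bond B=0.0000.
  t=1,j=1: stock 127.2000 → up 152.6400 (V=152.6400), down 87.7680 (V=0.0000). Price 121.2657; hedge Δ=2.3529, bond B=-178.0284.
  t=0,j=0: stock 106.0000 → up 127.2000 (V=121.2657), down 73.1400 (V=0.0000). Price 96.3402; hedge Δ=2.2432, bond B=-141.4357.
Self-financing check: at every node Δ·S+B equals the discounted successor values.

(0,0): Delta=2.2432 Bond=-141.4357
(1,0): Delta=0.0000 Bond=0.0000
(1,1): Delta=2.3529 Bond=-178.0284
V0=96.3402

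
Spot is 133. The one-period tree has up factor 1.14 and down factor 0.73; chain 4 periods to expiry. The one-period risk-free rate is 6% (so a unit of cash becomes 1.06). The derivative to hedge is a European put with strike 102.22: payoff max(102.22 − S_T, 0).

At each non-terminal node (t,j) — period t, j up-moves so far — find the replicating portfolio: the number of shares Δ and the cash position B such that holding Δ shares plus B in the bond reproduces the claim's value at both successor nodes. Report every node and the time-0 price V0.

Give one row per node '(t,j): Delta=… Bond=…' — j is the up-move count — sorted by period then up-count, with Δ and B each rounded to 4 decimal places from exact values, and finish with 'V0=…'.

The replicating-portfolio and risk-neutral prices coincide; use p* = (1.06−0.73)/(1.14−0.73) = 0.8049 for the latter.
Terminal values V(4,·): V(4,0)=64.4503, V(4,1)=43.2372, V(4,2)=10.1099, V(4,3)=0.0000, V(4,4)=0.0000
(3,0): S=51.7393. Δ = (V_up−V_dn)/(S_up−S_dn) = (43.2372−64.4503)/(58.9828−37.7697) = -1.0000. V = [p*·43.2372 + (1−p*)·64.4503]/1.06 = 44.6947. B = V − Δ·S = 96.4340.
(3,1): S=80.7983. Δ = (V_up−V_dn)/(S_up−S_dn) = (10.1099−43.2372)/(92.1101−58.9828) = -1.0000. V = [p*·10.1099 + (1−p*)·43.2372]/1.06 = 15.6357. B = V − Δ·S = 96.4340.
(3,2): S=126.1782. Δ = (V_up−V_dn)/(S_up−S_dn) = (0.0000−10.1099)/(143.8431−92.1101) = -0.1954. V = [p*·0.0000 + (1−p*)·10.1099]/1.06 = 1.8610. B = V − Δ·S = 26.5194.
(3,3): S=197.0454. Δ = (V_up−V_dn)/(S_up−S_dn) = (0.0000−0.0000)/(224.6317−143.8431) = 0.0000. V = [p*·0.0000 + (1−p*)·0.0000]/1.06 = 0.0000. B = V − Δ·S = 0.0000.
(2,0): S=70.8757. Δ = (V_up−V_dn)/(S_up−S_dn) = (15.6357−44.6947)/(80.7983−51.7393) = -1.0000. V = [p*·15.6357 + (1−p*)·44.6947]/1.06 = 20.0997. B = V − Δ·S = 90.9754.
(2,1): S=110.6826. Δ = (V_up−V_dn)/(S_up−S_dn) = (1.8610−15.6357)/(126.1782−80.7983) = -0.3035. V = [p*·1.8610 + (1−p*)·15.6357]/1.06 = 4.2913. B = V − Δ·S = 37.8880.
(2,2): S=172.8468. Δ = (V_up−V_dn)/(S_up−S_dn) = (0.0000−1.8610)/(197.0454−126.1782) = -0.0263. V = [p*·0.0000 + (1−p*)·1.8610]/1.06 = 0.3426. B = V − Δ·S = 4.8816.
(1,0): S=97.0900. Δ = (V_up−V_dn)/(S_up−S_dn) = (4.2913−20.0997)/(110.6826−70.8757) = -0.3971. V = [p*·4.2913 + (1−p*)·20.0997]/1.06 = 6.9583. B = V − Δ·S = 45.5156.
(1,1): S=151.6200. Δ = (V_up−V_dn)/(S_up−S_dn) = (0.3426−4.2913)/(172.8468−110.6826) = -0.0635. V = [p*·0.3426 + (1−p*)·4.2913]/1.06 = 1.0500. B = V − Δ·S = 10.6810.
(0,0): S=133.0000. Δ = (V_up−V_dn)/(S_up−S_dn) = (1.0500−6.9583)/(151.6200−97.0900) = -0.1083. V = [p*·1.0500 + (1−p*)·6.9583]/1.06 = 2.0782. B = V − Δ·S = 16.4887.
Check: Δ(0,0)·S0 + B(0,0) = 2.0782 = V0.

(0,0): Delta=-0.1083 Bond=16.4887
(1,0): Delta=-0.3971 Bond=45.5156
(1,1): Delta=-0.0635 Bond=10.6810
(2,0): Delta=-1.0000 Bond=90.9754
(2,1): Delta=-0.3035 Bond=37.8880
(2,2): Delta=-0.0263 Bond=4.8816
(3,0): Delta=-1.0000 Bond=96.4340
(3,1): Delta=-1.0000 Bond=96.4340
(3,2): Delta=-0.1954 Bond=26.5194
(3,3): Delta=0.0000 Bond=0.0000
V0=2.0782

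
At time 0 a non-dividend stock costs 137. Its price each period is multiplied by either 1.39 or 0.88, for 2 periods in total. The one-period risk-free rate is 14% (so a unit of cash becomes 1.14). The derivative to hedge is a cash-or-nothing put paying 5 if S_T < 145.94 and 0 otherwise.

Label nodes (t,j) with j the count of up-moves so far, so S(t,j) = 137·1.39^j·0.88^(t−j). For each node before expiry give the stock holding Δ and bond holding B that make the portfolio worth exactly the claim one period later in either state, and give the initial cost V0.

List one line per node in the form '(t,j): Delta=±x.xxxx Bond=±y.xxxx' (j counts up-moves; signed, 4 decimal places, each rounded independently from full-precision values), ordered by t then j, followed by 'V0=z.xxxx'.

No-arbitrage ⇒ martingale measure with p* = (R−d)/(u−d) = 0.5098.
Payoff layer (t=2): V(2,0)=5.0000, V(2,1)=0.0000, V(2,2)=0.0000
Node (1,0) S=120.5600: V=(p*·0.0000+(1−p*)·5.0000)/1.14=2.1500; Δ=(0.0000−5.0000)/(167.5784−106.0928)=-0.0813; B=V−Δ·S=11.9539
Node (1,1) S=190.4300: V=(p*·0.0000+(1−p*)·0.0000)/1.14=0.0000; Δ=(0.0000−0.0000)/(264.6977−167.5784)=0.0000; B=V−Δ·S=0.0000
Node (0,0) S=137.0000: V=(p*·0.0000+(1−p*)·2.1500)/1.14=0.9245; Δ=(0.0000−2.1500)/(190.4300−120.5600)=-0.0308; B=V−Δ·S=5.1401
Root portfolio cost Δ·137+B reproduces V0=0.9245.

(0,0): Delta=-0.0308 Bond=5.1401
(1,0): Delta=-0.0813 Bond=11.9539
(1,1): Delta=0.0000 Bond=0.0000
V0=0.9245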